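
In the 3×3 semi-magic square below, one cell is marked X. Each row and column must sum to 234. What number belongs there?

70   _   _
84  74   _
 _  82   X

Row 2 must total 234; the given cells sum to 158, so (2,3) = 76.
Using column 1: 70 + 84 + ? → (3,1) = 234 − 154 = 80.
Column 2: 74 + 82 + ? = 234, so (1,2) = 78.
Row 1 must total 234; the given cells sum to 148, so (1,3) = 86.
Row 3 must total 234; the given cells sum to 162, so (3,3) = 72.

72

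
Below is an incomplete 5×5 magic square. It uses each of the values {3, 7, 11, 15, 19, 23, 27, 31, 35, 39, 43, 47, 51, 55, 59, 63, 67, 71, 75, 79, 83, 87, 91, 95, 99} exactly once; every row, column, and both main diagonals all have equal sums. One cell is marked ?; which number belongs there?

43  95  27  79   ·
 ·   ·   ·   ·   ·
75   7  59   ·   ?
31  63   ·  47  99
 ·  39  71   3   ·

23

The 25 entries sum to 1275, so each line sums to 1275/5 = 255.
Row 1 needs 255; the known cells sum to 244, so (1,5) = 11.
Row 4 must total 255; the given cells sum to 240, so (4,3) = 15.
Column 2 must total 255; the given cells sum to 204, so (2,2) = 51.
The remaining cell in column 3 is (2,3) = 255 − 172 = 83.
Main diagonal needs 255; the known cells sum to 200, so (5,5) = 55.
Row 5: 39 + 71 + 3 + 55 + ? = 255, so (5,1) = 87.
Column 1 must total 255; the given cells sum to 236, so (2,1) = 19.
Using anti-diagonal: 11 + 59 + 63 + 87 + ? → (2,4) = 255 − 220 = 35.
The remaining cell in row 2 is (2,5) = 255 − 188 = 67.
Using column 4: 79 + 35 + 47 + 3 + ? → (3,4) = 255 − 164 = 91.
Column 5: 11 + 67 + 99 + 55 + ? = 255, so (3,5) = 23.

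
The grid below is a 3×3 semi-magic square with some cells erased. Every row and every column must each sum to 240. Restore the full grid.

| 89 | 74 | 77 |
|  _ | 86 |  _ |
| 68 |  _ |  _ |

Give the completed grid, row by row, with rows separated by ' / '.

Column 1: 89 + 68 + ? = 240, so (2,1) = 83.
Column 2: 74 + 86 + ? = 240, so (3,2) = 80.
Using row 2: 83 + 86 + ? → (2,3) = 240 − 169 = 71.
The remaining cell in row 3 is (3,3) = 240 − 148 = 92.

89 74 77 / 83 86 71 / 68 80 92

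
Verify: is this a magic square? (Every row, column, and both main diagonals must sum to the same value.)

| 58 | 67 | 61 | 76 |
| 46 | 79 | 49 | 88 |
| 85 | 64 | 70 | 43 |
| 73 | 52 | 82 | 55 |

Row 1: 58 + 67 + 61 + 76 = 262.
Row 2: 46 + 79 + 49 + 88 = 262.
Row 3: 85 + 64 + 70 + 43 = 262.
Row 4: 73 + 52 + 82 + 55 = 262.
Column 1: 58 + 46 + 85 + 73 = 262.
Column 2: 67 + 79 + 64 + 52 = 262.
Column 3: 61 + 49 + 70 + 82 = 262.
Column 4: 76 + 88 + 43 + 55 = 262.
Main diagonal: 58 + 79 + 70 + 55 = 262.
Anti-diagonal: 76 + 49 + 64 + 73 = 262.
All lines sum to 262.

Yes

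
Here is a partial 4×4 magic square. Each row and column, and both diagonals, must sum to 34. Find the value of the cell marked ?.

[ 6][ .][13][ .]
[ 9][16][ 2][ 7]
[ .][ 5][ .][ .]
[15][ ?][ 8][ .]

10

Using column 1: 6 + 9 + 15 + ? → (3,1) = 34 − 30 = 4.
Column 3 needs 34; the known cells sum to 23, so (3,3) = 11.
Using main diagonal: 6 + 16 + 11 + ? → (4,4) = 34 − 33 = 1.
The remaining cell in anti-diagonal is (1,4) = 34 − 22 = 12.
Row 1 needs 34; the known cells sum to 31, so (1,2) = 3.
The remaining cell in row 3 is (3,4) = 34 − 20 = 14.
Row 4 must total 34; the given cells sum to 24, so (4,2) = 10.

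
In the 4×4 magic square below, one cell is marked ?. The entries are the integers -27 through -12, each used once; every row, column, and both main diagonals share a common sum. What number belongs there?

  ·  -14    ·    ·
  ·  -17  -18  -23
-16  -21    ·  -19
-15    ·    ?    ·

The entries are -27 through -12, which sum to -312, so each line sums to -312/4 = -78.
From row 2, -78 − (-17 + (-18) + (-23)) gives (2,1) = -20.
Row 3: -16 + (-21) + (-19) + ? = -78, so (3,3) = -22.
Column 1 needs -78; the known cells sum to -51, so (1,1) = -27.
Column 2: -14 + (-17) + (-21) + ? = -78, so (4,2) = -26.
From main diagonal, -78 − (-27 + (-17) + (-22)) gives (4,4) = -12.
Anti-diagonal needs -78; the known cells sum to -54, so (1,4) = -24.
Row 1: -27 + (-14) + (-24) + ? = -78, so (1,3) = -13.
From row 4, -78 − (-15 + (-26) + (-12)) gives (4,3) = -25.

-25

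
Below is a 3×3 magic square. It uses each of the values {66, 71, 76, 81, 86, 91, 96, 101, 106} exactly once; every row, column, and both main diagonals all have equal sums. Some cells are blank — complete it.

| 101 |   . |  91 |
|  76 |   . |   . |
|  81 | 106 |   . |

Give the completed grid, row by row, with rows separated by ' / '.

The 9 entries sum to 774, so each line sums to 774/3 = 258.
Row 1: 101 + 91 + ? = 258, so (1,2) = 66.
Row 3 must total 258; the given cells sum to 187, so (3,3) = 71.
Using column 2: 66 + 106 + ? → (2,2) = 258 − 172 = 86.
Column 3: 91 + 71 + ? = 258, so (2,3) = 96.

101 66 91 / 76 86 96 / 81 106 71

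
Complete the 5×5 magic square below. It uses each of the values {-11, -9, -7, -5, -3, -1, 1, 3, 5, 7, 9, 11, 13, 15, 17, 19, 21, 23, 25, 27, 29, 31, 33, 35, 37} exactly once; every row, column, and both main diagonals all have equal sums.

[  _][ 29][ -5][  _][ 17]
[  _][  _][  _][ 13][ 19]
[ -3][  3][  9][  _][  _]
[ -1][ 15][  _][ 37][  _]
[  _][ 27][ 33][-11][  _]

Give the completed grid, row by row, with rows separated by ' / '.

23 29 -5 1 17 / 35 -9 7 13 19 / -3 3 9 25 31 / -1 15 21 37 -7 / 11 27 33 -11 5

The 25 entries sum to 325, so each line sums to 325/5 = 65.
Column 2 needs 65; the known cells sum to 74, so (2,2) = -9.
Using anti-diagonal: 17 + 13 + 9 + 15 + ? → (5,1) = 65 − 54 = 11.
From row 5, 65 − (11 + 27 + 33 + (-11)) gives (5,5) = 5.
The remaining cell in main diagonal is (1,1) = 65 − 42 = 23.
Using row 1: 23 + 29 + (-5) + 17 + ? → (1,4) = 65 − 64 = 1.
From column 1, 65 − (23 + (-3) + (-1) + 11) gives (2,1) = 35.
Column 4: 1 + 13 + 37 + (-11) + ? = 65, so (3,4) = 25.
The remaining cell in row 2 is (2,3) = 65 − 58 = 7.
Row 3: -3 + 3 + 9 + 25 + ? = 65, so (3,5) = 31.
Column 3 must total 65; the given cells sum to 44, so (4,3) = 21.
Column 5: 17 + 19 + 31 + 5 + ? = 65, so (4,5) = -7.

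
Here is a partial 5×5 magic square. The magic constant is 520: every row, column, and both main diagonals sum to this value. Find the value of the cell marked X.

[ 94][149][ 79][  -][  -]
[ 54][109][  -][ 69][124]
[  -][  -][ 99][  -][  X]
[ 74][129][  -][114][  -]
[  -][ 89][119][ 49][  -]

Using row 2: 54 + 109 + 69 + 124 + ? → (2,3) = 520 − 356 = 164.
Column 2 must total 520; the given cells sum to 476, so (3,2) = 44.
The remaining cell in column 3 is (4,3) = 520 − 461 = 59.
From main diagonal, 520 − (94 + 109 + 99 + 114) gives (5,5) = 104.
From row 4, 520 − (74 + 129 + 59 + 114) gives (4,5) = 144.
Row 5 needs 520; the known cells sum to 361, so (5,1) = 159.
Column 1 needs 520; the known cells sum to 381, so (3,1) = 139.
From anti-diagonal, 520 − (69 + 99 + 129 + 159) gives (1,5) = 64.
From row 1, 520 − (94 + 149 + 79 + 64) gives (1,4) = 134.
The remaining cell in column 4 is (3,4) = 520 − 366 = 154.
Using column 5: 64 + 124 + 144 + 104 + ? → (3,5) = 520 − 436 = 84.

84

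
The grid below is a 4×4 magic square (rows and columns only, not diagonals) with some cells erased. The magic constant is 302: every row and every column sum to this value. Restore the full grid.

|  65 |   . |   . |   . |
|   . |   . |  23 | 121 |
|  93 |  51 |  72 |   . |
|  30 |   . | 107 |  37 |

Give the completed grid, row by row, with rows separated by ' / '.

65 79 100 58 / 114 44 23 121 / 93 51 72 86 / 30 128 107 37

Using row 3: 93 + 51 + 72 + ? → (3,4) = 302 − 216 = 86.
Row 4: 30 + 107 + 37 + ? = 302, so (4,2) = 128.
Column 1 needs 302; the known cells sum to 188, so (2,1) = 114.
From column 3, 302 − (23 + 72 + 107) gives (1,3) = 100.
Column 4 must total 302; the given cells sum to 244, so (1,4) = 58.
From row 1, 302 − (65 + 100 + 58) gives (1,2) = 79.
From row 2, 302 − (114 + 23 + 121) gives (2,2) = 44.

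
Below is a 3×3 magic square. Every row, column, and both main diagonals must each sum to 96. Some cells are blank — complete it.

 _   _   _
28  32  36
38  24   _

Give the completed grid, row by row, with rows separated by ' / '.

Row 3 must total 96; the given cells sum to 62, so (3,3) = 34.
From column 1, 96 − (28 + 38) gives (1,1) = 30.
Column 2 needs 96; the known cells sum to 56, so (1,2) = 40.
From column 3, 96 − (36 + 34) gives (1,3) = 26.

30 40 26 / 28 32 36 / 38 24 34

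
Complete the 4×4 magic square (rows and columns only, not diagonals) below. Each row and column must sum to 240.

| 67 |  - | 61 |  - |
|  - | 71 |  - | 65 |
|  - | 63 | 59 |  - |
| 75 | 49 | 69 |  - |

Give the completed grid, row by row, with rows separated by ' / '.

67 57 61 55 / 53 71 51 65 / 45 63 59 73 / 75 49 69 47

Using row 4: 75 + 49 + 69 + ? → (4,4) = 240 − 193 = 47.
Column 2 must total 240; the given cells sum to 183, so (1,2) = 57.
Column 3: 61 + 59 + 69 + ? = 240, so (2,3) = 51.
Row 1 must total 240; the given cells sum to 185, so (1,4) = 55.
Using row 2: 71 + 51 + 65 + ? → (2,1) = 240 − 187 = 53.
Column 1 needs 240; the known cells sum to 195, so (3,1) = 45.
Column 4 needs 240; the known cells sum to 167, so (3,4) = 73.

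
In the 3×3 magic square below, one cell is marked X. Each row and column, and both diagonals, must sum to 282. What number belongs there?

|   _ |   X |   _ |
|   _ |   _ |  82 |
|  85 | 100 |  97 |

Column 3 needs 282; the known cells sum to 179, so (1,3) = 103.
Anti-diagonal needs 282; the known cells sum to 188, so (2,2) = 94.
Using row 2: 94 + 82 + ? → (2,1) = 282 − 176 = 106.
From column 1, 282 − (106 + 85) gives (1,1) = 91.
From column 2, 282 − (94 + 100) gives (1,2) = 88.

88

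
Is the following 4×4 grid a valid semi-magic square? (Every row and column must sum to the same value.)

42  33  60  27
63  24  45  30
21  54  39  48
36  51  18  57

Yes

Row 1: 42 + 33 + 60 + 27 = 162.
Row 2: 63 + 24 + 45 + 30 = 162.
Row 3: 21 + 54 + 39 + 48 = 162.
Row 4: 36 + 51 + 18 + 57 = 162.
Column 1: 42 + 63 + 21 + 36 = 162.
Column 2: 33 + 24 + 54 + 51 = 162.
Column 3: 60 + 45 + 39 + 18 = 162.
Column 4: 27 + 30 + 48 + 57 = 162.
All lines sum to 162.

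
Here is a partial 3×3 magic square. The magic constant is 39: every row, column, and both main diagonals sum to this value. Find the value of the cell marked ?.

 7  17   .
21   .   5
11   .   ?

Row 1 needs 39; the known cells sum to 24, so (1,3) = 15.
Row 2 needs 39; the known cells sum to 26, so (2,2) = 13.
Column 2 must total 39; the given cells sum to 30, so (3,2) = 9.
Using column 3: 15 + 5 + ? → (3,3) = 39 − 20 = 19.

19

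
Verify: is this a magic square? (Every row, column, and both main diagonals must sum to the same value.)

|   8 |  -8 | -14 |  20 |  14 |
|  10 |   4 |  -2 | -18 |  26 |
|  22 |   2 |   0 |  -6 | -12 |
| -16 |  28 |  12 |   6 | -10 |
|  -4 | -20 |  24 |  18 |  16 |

No — row 4 sums to 20 but main diagonal sums to 34.

Row 1: 8 + (-8) + (-14) + 20 + 14 = 20.
Row 2: 10 + 4 + (-2) + (-18) + 26 = 20.
Row 3: 22 + 2 + 0 + (-6) + (-12) = 6.
Row 4: -16 + 28 + 12 + 6 + (-10) = 20.
Row 5: -4 + (-20) + 24 + 18 + 16 = 34.
Column 1: 8 + 10 + 22 + (-16) + (-4) = 20.
Column 2: -8 + 4 + 2 + 28 + (-20) = 6.
Column 3: -14 + (-2) + 0 + 12 + 24 = 20.
Column 4: 20 + (-18) + (-6) + 6 + 18 = 20.
Column 5: 14 + 26 + (-12) + (-10) + 16 = 34.
Main diagonal: 8 + 4 + 0 + 6 + 16 = 34.
Anti-diagonal: 14 + (-18) + 0 + 28 + (-4) = 20.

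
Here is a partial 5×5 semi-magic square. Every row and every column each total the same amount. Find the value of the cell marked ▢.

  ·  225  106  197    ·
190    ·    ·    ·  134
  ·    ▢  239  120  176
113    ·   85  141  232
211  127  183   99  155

Row 5 is complete and sums to 775; that is the magic constant.
From row 4, 775 − (113 + 85 + 141 + 232) gives (4,2) = 204.
Using column 3: 106 + 239 + 85 + 183 + ? → (2,3) = 775 − 613 = 162.
Column 4 must total 775; the given cells sum to 557, so (2,4) = 218.
Column 5: 134 + 176 + 232 + 155 + ? = 775, so (1,5) = 78.
The remaining cell in row 1 is (1,1) = 775 − 606 = 169.
Using row 2: 190 + 162 + 218 + 134 + ? → (2,2) = 775 − 704 = 71.
Column 1 needs 775; the known cells sum to 683, so (3,1) = 92.
The remaining cell in column 2 is (3,2) = 775 − 627 = 148.

148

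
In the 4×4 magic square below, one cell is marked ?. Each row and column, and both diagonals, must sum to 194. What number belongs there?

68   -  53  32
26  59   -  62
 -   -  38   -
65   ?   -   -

From row 1, 194 − (68 + 53 + 32) gives (1,2) = 41.
The remaining cell in row 2 is (2,3) = 194 − 147 = 47.
Using column 1: 68 + 26 + 65 + ? → (3,1) = 194 − 159 = 35.
From column 3, 194 − (53 + 47 + 38) gives (4,3) = 56.
Using main diagonal: 68 + 59 + 38 + ? → (4,4) = 194 − 165 = 29.
Using anti-diagonal: 32 + 47 + 65 + ? → (3,2) = 194 − 144 = 50.
From row 3, 194 − (35 + 50 + 38) gives (3,4) = 71.
Row 4 needs 194; the known cells sum to 150, so (4,2) = 44.

44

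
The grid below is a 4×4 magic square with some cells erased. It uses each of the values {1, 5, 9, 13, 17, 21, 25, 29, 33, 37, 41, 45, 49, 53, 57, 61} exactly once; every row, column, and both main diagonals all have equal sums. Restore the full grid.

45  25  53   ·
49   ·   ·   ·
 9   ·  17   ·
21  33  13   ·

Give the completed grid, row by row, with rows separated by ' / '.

45 25 53 1 / 49 5 41 29 / 9 61 17 37 / 21 33 13 57

The 16 entries sum to 496, so each line sums to 496/4 = 124.
Using row 1: 45 + 25 + 53 + ? → (1,4) = 124 − 123 = 1.
Using row 4: 21 + 33 + 13 + ? → (4,4) = 124 − 67 = 57.
The remaining cell in column 3 is (2,3) = 124 − 83 = 41.
Main diagonal needs 124; the known cells sum to 119, so (2,2) = 5.
From anti-diagonal, 124 − (1 + 41 + 21) gives (3,2) = 61.
Using row 2: 49 + 5 + 41 + ? → (2,4) = 124 − 95 = 29.
The remaining cell in row 3 is (3,4) = 124 − 87 = 37.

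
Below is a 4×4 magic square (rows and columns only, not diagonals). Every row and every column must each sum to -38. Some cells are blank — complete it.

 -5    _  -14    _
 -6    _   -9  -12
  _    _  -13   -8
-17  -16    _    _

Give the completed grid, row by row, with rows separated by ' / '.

-5 -4 -14 -15 / -6 -11 -9 -12 / -10 -7 -13 -8 / -17 -16 -2 -3

From row 2, -38 − (-6 + (-9) + (-12)) gives (2,2) = -11.
Column 1 must total -38; the given cells sum to -28, so (3,1) = -10.
The remaining cell in column 3 is (4,3) = -38 − (-36) = -2.
Row 3: -10 + (-13) + (-8) + ? = -38, so (3,2) = -7.
Row 4 must total -38; the given cells sum to -35, so (4,4) = -3.
Using column 2: -11 + (-7) + (-16) + ? → (1,2) = -38 − (-34) = -4.
The remaining cell in column 4 is (1,4) = -38 − (-23) = -15.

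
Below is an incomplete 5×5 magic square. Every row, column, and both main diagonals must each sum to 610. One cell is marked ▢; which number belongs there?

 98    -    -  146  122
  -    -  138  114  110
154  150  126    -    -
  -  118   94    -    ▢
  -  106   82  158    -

Using column 3: 138 + 126 + 94 + 82 + ? → (1,3) = 610 − 440 = 170.
Using anti-diagonal: 122 + 114 + 126 + 118 + ? → (5,1) = 610 − 480 = 130.
Row 1: 98 + 170 + 146 + 122 + ? = 610, so (1,2) = 74.
Row 5 must total 610; the given cells sum to 476, so (5,5) = 134.
Using column 2: 74 + 150 + 118 + 106 + ? → (2,2) = 610 − 448 = 162.
Main diagonal must total 610; the given cells sum to 520, so (4,4) = 90.
From row 2, 610 − (162 + 138 + 114 + 110) gives (2,1) = 86.
The remaining cell in column 1 is (4,1) = 610 − 468 = 142.
Using column 4: 146 + 114 + 90 + 158 + ? → (3,4) = 610 − 508 = 102.
Row 3: 154 + 150 + 126 + 102 + ? = 610, so (3,5) = 78.
The remaining cell in row 4 is (4,5) = 610 − 444 = 166.

166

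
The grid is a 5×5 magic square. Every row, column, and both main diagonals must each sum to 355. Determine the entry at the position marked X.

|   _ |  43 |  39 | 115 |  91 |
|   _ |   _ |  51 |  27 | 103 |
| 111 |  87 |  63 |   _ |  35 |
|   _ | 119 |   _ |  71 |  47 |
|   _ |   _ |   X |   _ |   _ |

From row 1, 355 − (43 + 39 + 115 + 91) gives (1,1) = 67.
From row 3, 355 − (111 + 87 + 63 + 35) gives (3,4) = 59.
Using column 4: 115 + 27 + 59 + 71 + ? → (5,4) = 355 − 272 = 83.
Column 5 needs 355; the known cells sum to 276, so (5,5) = 79.
Using main diagonal: 67 + 63 + 71 + 79 + ? → (2,2) = 355 − 280 = 75.
From anti-diagonal, 355 − (91 + 27 + 63 + 119) gives (5,1) = 55.
Row 2: 75 + 51 + 27 + 103 + ? = 355, so (2,1) = 99.
Column 1 needs 355; the known cells sum to 332, so (4,1) = 23.
From column 2, 355 − (43 + 75 + 87 + 119) gives (5,2) = 31.
From row 4, 355 − (23 + 119 + 71 + 47) gives (4,3) = 95.
From row 5, 355 − (55 + 31 + 83 + 79) gives (5,3) = 107.

107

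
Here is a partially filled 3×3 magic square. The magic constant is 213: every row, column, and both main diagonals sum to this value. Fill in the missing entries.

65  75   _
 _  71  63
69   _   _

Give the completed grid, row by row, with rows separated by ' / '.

Row 1 must total 213; the given cells sum to 140, so (1,3) = 73.
Row 2 must total 213; the given cells sum to 134, so (2,1) = 79.
From column 2, 213 − (75 + 71) gives (3,2) = 67.
The remaining cell in column 3 is (3,3) = 213 − 136 = 77.

65 75 73 / 79 71 63 / 69 67 77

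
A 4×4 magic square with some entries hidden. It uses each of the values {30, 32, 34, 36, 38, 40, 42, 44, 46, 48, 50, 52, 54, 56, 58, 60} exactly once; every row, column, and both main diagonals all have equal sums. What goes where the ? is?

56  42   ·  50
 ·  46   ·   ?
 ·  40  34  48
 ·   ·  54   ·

The 16 entries sum to 720, so each line sums to 720/4 = 180.
From row 1, 180 − (56 + 42 + 50) gives (1,3) = 32.
Using row 3: 40 + 34 + 48 + ? → (3,1) = 180 − 122 = 58.
Column 2: 42 + 46 + 40 + ? = 180, so (4,2) = 52.
From column 3, 180 − (32 + 34 + 54) gives (2,3) = 60.
Main diagonal must total 180; the given cells sum to 136, so (4,4) = 44.
Using anti-diagonal: 50 + 60 + 40 + ? → (4,1) = 180 − 150 = 30.
Column 1: 56 + 58 + 30 + ? = 180, so (2,1) = 36.
Column 4 must total 180; the given cells sum to 142, so (2,4) = 38.

38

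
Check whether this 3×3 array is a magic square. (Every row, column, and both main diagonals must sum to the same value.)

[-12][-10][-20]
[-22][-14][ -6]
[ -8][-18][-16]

Yes

Row 1: -12 + (-10) + (-20) = -42.
Row 2: -22 + (-14) + (-6) = -42.
Row 3: -8 + (-18) + (-16) = -42.
Column 1: -12 + (-22) + (-8) = -42.
Column 2: -10 + (-14) + (-18) = -42.
Column 3: -20 + (-6) + (-16) = -42.
Main diagonal: -12 + (-14) + (-16) = -42.
Anti-diagonal: -20 + (-14) + (-8) = -42.
All lines sum to -42.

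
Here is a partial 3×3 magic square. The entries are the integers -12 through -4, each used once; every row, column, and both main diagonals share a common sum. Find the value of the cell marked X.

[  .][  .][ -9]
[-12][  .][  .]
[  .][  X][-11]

The entries are -12 through -4, which sum to -72, so each line sums to -72/3 = -24.
Using column 3: -9 + (-11) + ? → (2,3) = -24 − (-20) = -4.
From row 2, -24 − (-12 + (-4)) gives (2,2) = -8.
The remaining cell in main diagonal is (1,1) = -24 − (-19) = -5.
From anti-diagonal, -24 − (-9 + (-8)) gives (3,1) = -7.
From row 1, -24 − (-5 + (-9)) gives (1,2) = -10.
Row 3 needs -24; the known cells sum to -18, so (3,2) = -6.

-6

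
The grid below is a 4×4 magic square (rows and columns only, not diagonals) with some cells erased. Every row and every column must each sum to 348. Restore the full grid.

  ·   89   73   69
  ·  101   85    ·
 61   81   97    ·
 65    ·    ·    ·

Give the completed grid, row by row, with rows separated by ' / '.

Row 1 needs 348; the known cells sum to 231, so (1,1) = 117.
Row 3 needs 348; the known cells sum to 239, so (3,4) = 109.
Column 1 needs 348; the known cells sum to 243, so (2,1) = 105.
Column 2 must total 348; the given cells sum to 271, so (4,2) = 77.
Column 3 must total 348; the given cells sum to 255, so (4,3) = 93.
Using row 2: 105 + 101 + 85 + ? → (2,4) = 348 − 291 = 57.
The remaining cell in row 4 is (4,4) = 348 − 235 = 113.

117 89 73 69 / 105 101 85 57 / 61 81 97 109 / 65 77 93 113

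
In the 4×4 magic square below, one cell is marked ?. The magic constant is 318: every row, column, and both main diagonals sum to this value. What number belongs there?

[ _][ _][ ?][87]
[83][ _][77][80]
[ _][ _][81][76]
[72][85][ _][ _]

From row 2, 318 − (83 + 77 + 80) gives (2,2) = 78.
Using column 4: 87 + 80 + 76 + ? → (4,4) = 318 − 243 = 75.
Main diagonal needs 318; the known cells sum to 234, so (1,1) = 84.
Anti-diagonal: 87 + 77 + 72 + ? = 318, so (3,2) = 82.
Row 3 needs 318; the known cells sum to 239, so (3,1) = 79.
Row 4 must total 318; the given cells sum to 232, so (4,3) = 86.
Column 2 must total 318; the given cells sum to 245, so (1,2) = 73.
Column 3 needs 318; the known cells sum to 244, so (1,3) = 74.

74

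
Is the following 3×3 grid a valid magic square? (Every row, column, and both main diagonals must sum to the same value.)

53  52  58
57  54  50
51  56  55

No — main diagonal sums to 162 but column 1 sums to 161.

Row 1: 53 + 52 + 58 = 163.
Row 2: 57 + 54 + 50 = 161.
Row 3: 51 + 56 + 55 = 162.
Column 1: 53 + 57 + 51 = 161.
Column 2: 52 + 54 + 56 = 162.
Column 3: 58 + 50 + 55 = 163.
Main diagonal: 53 + 54 + 55 = 162.
Anti-diagonal: 58 + 54 + 51 = 163.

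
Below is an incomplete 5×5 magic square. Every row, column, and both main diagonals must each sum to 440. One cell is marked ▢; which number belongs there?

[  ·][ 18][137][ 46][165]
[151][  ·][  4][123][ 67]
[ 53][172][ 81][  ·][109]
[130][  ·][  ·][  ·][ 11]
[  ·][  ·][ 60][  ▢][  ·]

144

The remaining cell in row 1 is (1,1) = 440 − 366 = 74.
The remaining cell in row 2 is (2,2) = 440 − 345 = 95.
Using row 3: 53 + 172 + 81 + 109 + ? → (3,4) = 440 − 415 = 25.
Column 1 needs 440; the known cells sum to 408, so (5,1) = 32.
Column 3 must total 440; the given cells sum to 282, so (4,3) = 158.
Column 5 must total 440; the given cells sum to 352, so (5,5) = 88.
Using main diagonal: 74 + 95 + 81 + 88 + ? → (4,4) = 440 − 338 = 102.
The remaining cell in anti-diagonal is (4,2) = 440 − 401 = 39.
Column 2: 18 + 95 + 172 + 39 + ? = 440, so (5,2) = 116.
Using column 4: 46 + 123 + 25 + 102 + ? → (5,4) = 440 − 296 = 144.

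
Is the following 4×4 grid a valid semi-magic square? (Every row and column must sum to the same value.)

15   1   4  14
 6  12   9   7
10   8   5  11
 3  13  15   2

No — column 3 sums to 33 but row 2 sums to 34.

Row 1: 15 + 1 + 4 + 14 = 34.
Row 2: 6 + 12 + 9 + 7 = 34.
Row 3: 10 + 8 + 5 + 11 = 34.
Row 4: 3 + 13 + 15 + 2 = 33.
Column 1: 15 + 6 + 10 + 3 = 34.
Column 2: 1 + 12 + 8 + 13 = 34.
Column 3: 4 + 9 + 5 + 15 = 33.
Column 4: 14 + 7 + 11 + 2 = 34.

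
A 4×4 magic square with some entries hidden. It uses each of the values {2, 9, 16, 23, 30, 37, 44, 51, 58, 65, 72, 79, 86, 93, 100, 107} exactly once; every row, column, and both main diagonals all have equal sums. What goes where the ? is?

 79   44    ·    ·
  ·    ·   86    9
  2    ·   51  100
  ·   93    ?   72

The 16 entries sum to 872, so each line sums to 872/4 = 218.
Row 3: 2 + 51 + 100 + ? = 218, so (3,2) = 65.
Using column 2: 44 + 65 + 93 + ? → (2,2) = 218 − 202 = 16.
From column 4, 218 − (9 + 100 + 72) gives (1,4) = 37.
The remaining cell in anti-diagonal is (4,1) = 218 − 188 = 30.
From row 1, 218 − (79 + 44 + 37) gives (1,3) = 58.
Row 2 needs 218; the known cells sum to 111, so (2,1) = 107.
The remaining cell in row 4 is (4,3) = 218 − 195 = 23.

23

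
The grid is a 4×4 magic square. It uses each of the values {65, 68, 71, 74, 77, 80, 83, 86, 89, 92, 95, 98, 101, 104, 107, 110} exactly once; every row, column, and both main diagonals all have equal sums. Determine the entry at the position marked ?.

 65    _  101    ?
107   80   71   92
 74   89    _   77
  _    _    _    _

The 16 entries sum to 1400, so each line sums to 1400/4 = 350.
Using row 3: 74 + 89 + 77 + ? → (3,3) = 350 − 240 = 110.
The remaining cell in column 1 is (4,1) = 350 − 246 = 104.
Column 3 needs 350; the known cells sum to 282, so (4,3) = 68.
Main diagonal must total 350; the given cells sum to 255, so (4,4) = 95.
Using anti-diagonal: 71 + 89 + 104 + ? → (1,4) = 350 − 264 = 86.

86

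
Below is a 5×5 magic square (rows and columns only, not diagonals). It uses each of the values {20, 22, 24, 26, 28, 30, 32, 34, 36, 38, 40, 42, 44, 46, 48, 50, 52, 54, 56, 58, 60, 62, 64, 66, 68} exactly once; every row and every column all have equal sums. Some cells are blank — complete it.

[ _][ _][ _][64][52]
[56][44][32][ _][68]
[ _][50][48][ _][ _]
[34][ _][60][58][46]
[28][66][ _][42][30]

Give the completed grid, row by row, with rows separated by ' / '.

The 25 entries sum to 1100, so each line sums to 1100/5 = 220.
From row 2, 220 − (56 + 44 + 32 + 68) gives (2,4) = 20.
The remaining cell in row 4 is (4,2) = 220 − 198 = 22.
The remaining cell in row 5 is (5,3) = 220 − 166 = 54.
The remaining cell in column 2 is (1,2) = 220 − 182 = 38.
Using column 3: 32 + 48 + 60 + 54 + ? → (1,3) = 220 − 194 = 26.
The remaining cell in column 4 is (3,4) = 220 − 184 = 36.
Column 5 needs 220; the known cells sum to 196, so (3,5) = 24.
Row 1: 38 + 26 + 64 + 52 + ? = 220, so (1,1) = 40.
The remaining cell in row 3 is (3,1) = 220 − 158 = 62.

40 38 26 64 52 / 56 44 32 20 68 / 62 50 48 36 24 / 34 22 60 58 46 / 28 66 54 42 30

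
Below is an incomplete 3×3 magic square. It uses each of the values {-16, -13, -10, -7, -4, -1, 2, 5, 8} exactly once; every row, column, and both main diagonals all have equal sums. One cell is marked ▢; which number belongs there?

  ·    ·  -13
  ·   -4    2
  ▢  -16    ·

The 9 entries sum to -36, so each line sums to -36/3 = -12.
Row 2 needs -12; the known cells sum to -2, so (2,1) = -10.
Column 2 needs -12; the known cells sum to -20, so (1,2) = 8.
The remaining cell in column 3 is (3,3) = -12 − (-11) = -1.
The remaining cell in main diagonal is (1,1) = -12 − (-5) = -7.
Anti-diagonal needs -12; the known cells sum to -17, so (3,1) = 5.

5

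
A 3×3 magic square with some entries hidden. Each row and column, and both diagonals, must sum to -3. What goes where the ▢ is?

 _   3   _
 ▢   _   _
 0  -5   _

Row 3 needs -3; the known cells sum to -5, so (3,3) = 2.
Using column 2: 3 + (-5) + ? → (2,2) = -3 − (-2) = -1.
Using main diagonal: -1 + 2 + ? → (1,1) = -3 − 1 = -4.
Anti-diagonal needs -3; the known cells sum to -1, so (1,3) = -2.
Using column 1: -4 + 0 + ? → (2,1) = -3 − (-4) = 1.

1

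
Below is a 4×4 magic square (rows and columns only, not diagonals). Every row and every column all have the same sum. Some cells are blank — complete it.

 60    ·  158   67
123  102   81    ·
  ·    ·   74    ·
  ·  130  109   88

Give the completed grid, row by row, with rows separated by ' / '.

Column 3 is already complete: 158 + 81 + 74 + 109 = 422, so that is the magic constant.
Using row 1: 60 + 158 + 67 + ? → (1,2) = 422 − 285 = 137.
The remaining cell in row 2 is (2,4) = 422 − 306 = 116.
From row 4, 422 − (130 + 109 + 88) gives (4,1) = 95.
Column 1: 60 + 123 + 95 + ? = 422, so (3,1) = 144.
Column 2 needs 422; the known cells sum to 369, so (3,2) = 53.
Using column 4: 67 + 116 + 88 + ? → (3,4) = 422 − 271 = 151.

60 137 158 67 / 123 102 81 116 / 144 53 74 151 / 95 130 109 88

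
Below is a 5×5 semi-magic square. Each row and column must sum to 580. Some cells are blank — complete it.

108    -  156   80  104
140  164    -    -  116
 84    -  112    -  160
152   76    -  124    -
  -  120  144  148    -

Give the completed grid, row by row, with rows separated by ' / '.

108 132 156 80 104 / 140 164 68 92 116 / 84 88 112 136 160 / 152 76 100 124 128 / 96 120 144 148 72

The remaining cell in row 1 is (1,2) = 580 − 448 = 132.
Column 1 needs 580; the known cells sum to 484, so (5,1) = 96.
From column 2, 580 − (132 + 164 + 76 + 120) gives (3,2) = 88.
From row 3, 580 − (84 + 88 + 112 + 160) gives (3,4) = 136.
Row 5 needs 580; the known cells sum to 508, so (5,5) = 72.
Column 4 needs 580; the known cells sum to 488, so (2,4) = 92.
From column 5, 580 − (104 + 116 + 160 + 72) gives (4,5) = 128.
Row 2 must total 580; the given cells sum to 512, so (2,3) = 68.
Using row 4: 152 + 76 + 124 + 128 + ? → (4,3) = 580 − 480 = 100.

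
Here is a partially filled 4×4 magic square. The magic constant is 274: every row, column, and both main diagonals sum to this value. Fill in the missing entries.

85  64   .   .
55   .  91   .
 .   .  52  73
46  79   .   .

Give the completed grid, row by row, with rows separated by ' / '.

85 64 49 76 / 55 70 91 58 / 88 61 52 73 / 46 79 82 67

The remaining cell in column 1 is (3,1) = 274 − 186 = 88.
Row 3: 88 + 52 + 73 + ? = 274, so (3,2) = 61.
Using column 2: 64 + 61 + 79 + ? → (2,2) = 274 − 204 = 70.
Main diagonal needs 274; the known cells sum to 207, so (4,4) = 67.
Anti-diagonal must total 274; the given cells sum to 198, so (1,4) = 76.
Using row 1: 85 + 64 + 76 + ? → (1,3) = 274 − 225 = 49.
Row 2 needs 274; the known cells sum to 216, so (2,4) = 58.
Using row 4: 46 + 79 + 67 + ? → (4,3) = 274 − 192 = 82.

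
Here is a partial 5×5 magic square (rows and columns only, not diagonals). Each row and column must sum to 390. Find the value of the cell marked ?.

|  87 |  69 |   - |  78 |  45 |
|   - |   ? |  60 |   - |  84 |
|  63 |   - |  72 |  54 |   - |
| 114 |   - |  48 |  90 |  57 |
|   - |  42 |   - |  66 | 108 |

The remaining cell in row 1 is (1,3) = 390 − 279 = 111.
Row 4: 114 + 48 + 90 + 57 + ? = 390, so (4,2) = 81.
Column 3: 111 + 60 + 72 + 48 + ? = 390, so (5,3) = 99.
Column 4 must total 390; the given cells sum to 288, so (2,4) = 102.
The remaining cell in column 5 is (3,5) = 390 − 294 = 96.
Using row 3: 63 + 72 + 54 + 96 + ? → (3,2) = 390 − 285 = 105.
Row 5: 42 + 99 + 66 + 108 + ? = 390, so (5,1) = 75.
Column 1: 87 + 63 + 114 + 75 + ? = 390, so (2,1) = 51.
The remaining cell in column 2 is (2,2) = 390 − 297 = 93.

93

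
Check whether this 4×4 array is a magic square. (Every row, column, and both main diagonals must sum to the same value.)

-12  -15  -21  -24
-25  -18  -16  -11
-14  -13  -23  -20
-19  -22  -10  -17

No — row 1 sums to -72 but row 2 sums to -70.

Row 1: -12 + (-15) + (-21) + (-24) = -72.
Row 2: -25 + (-18) + (-16) + (-11) = -70.
Row 3: -14 + (-13) + (-23) + (-20) = -70.
Row 4: -19 + (-22) + (-10) + (-17) = -68.
Column 1: -12 + (-25) + (-14) + (-19) = -70.
Column 2: -15 + (-18) + (-13) + (-22) = -68.
Column 3: -21 + (-16) + (-23) + (-10) = -70.
Column 4: -24 + (-11) + (-20) + (-17) = -72.
Main diagonal: -12 + (-18) + (-23) + (-17) = -70.
Anti-diagonal: -24 + (-16) + (-13) + (-19) = -72.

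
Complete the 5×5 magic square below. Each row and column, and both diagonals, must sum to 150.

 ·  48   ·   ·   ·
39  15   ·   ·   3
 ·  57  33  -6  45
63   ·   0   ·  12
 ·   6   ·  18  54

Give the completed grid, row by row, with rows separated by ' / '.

Row 3 must total 150; the given cells sum to 129, so (3,1) = 21.
Column 2: 48 + 15 + 57 + 6 + ? = 150, so (4,2) = 24.
Column 5 needs 150; the known cells sum to 114, so (1,5) = 36.
The remaining cell in row 4 is (4,4) = 150 − 99 = 51.
Main diagonal: 15 + 33 + 51 + 54 + ? = 150, so (1,1) = -3.
Column 1 needs 150; the known cells sum to 120, so (5,1) = 30.
The remaining cell in anti-diagonal is (2,4) = 150 − 123 = 27.
From row 2, 150 − (39 + 15 + 27 + 3) gives (2,3) = 66.
From row 5, 150 − (30 + 6 + 18 + 54) gives (5,3) = 42.
Column 3 must total 150; the given cells sum to 141, so (1,3) = 9.
Column 4 needs 150; the known cells sum to 90, so (1,4) = 60.

-3 48 9 60 36 / 39 15 66 27 3 / 21 57 33 -6 45 / 63 24 0 51 12 / 30 6 42 18 54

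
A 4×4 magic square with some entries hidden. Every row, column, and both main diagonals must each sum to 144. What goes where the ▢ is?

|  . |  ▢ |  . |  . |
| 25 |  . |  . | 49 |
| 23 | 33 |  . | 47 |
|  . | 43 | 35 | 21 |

Using row 3: 23 + 33 + 47 + ? → (3,3) = 144 − 103 = 41.
Row 4 must total 144; the given cells sum to 99, so (4,1) = 45.
Using column 1: 25 + 23 + 45 + ? → (1,1) = 144 − 93 = 51.
Column 4 needs 144; the known cells sum to 117, so (1,4) = 27.
From main diagonal, 144 − (51 + 41 + 21) gives (2,2) = 31.
Anti-diagonal: 27 + 33 + 45 + ? = 144, so (2,3) = 39.
Column 2: 31 + 33 + 43 + ? = 144, so (1,2) = 37.

37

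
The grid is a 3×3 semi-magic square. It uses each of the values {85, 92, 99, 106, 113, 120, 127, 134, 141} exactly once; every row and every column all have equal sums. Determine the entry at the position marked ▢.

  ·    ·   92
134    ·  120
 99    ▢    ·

The 9 entries sum to 1017, so each line sums to 1017/3 = 339.
Row 2 must total 339; the given cells sum to 254, so (2,2) = 85.
Column 1: 134 + 99 + ? = 339, so (1,1) = 106.
Column 3: 92 + 120 + ? = 339, so (3,3) = 127.
Row 1: 106 + 92 + ? = 339, so (1,2) = 141.
Row 3: 99 + 127 + ? = 339, so (3,2) = 113.

113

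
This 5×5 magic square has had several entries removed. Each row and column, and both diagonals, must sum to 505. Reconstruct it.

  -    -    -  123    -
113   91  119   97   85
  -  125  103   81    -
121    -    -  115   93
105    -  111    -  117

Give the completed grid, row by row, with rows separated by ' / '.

Using column 4: 123 + 97 + 81 + 115 + ? → (5,4) = 505 − 416 = 89.
Main diagonal needs 505; the known cells sum to 426, so (1,1) = 79.
From row 5, 505 − (105 + 111 + 89 + 117) gives (5,2) = 83.
Column 1: 79 + 113 + 121 + 105 + ? = 505, so (3,1) = 87.
Row 3 needs 505; the known cells sum to 396, so (3,5) = 109.
The remaining cell in column 5 is (1,5) = 505 − 404 = 101.
Using anti-diagonal: 101 + 97 + 103 + 105 + ? → (4,2) = 505 − 406 = 99.
Row 4 needs 505; the known cells sum to 428, so (4,3) = 77.
Column 2 needs 505; the known cells sum to 398, so (1,2) = 107.
From column 3, 505 − (119 + 103 + 77 + 111) gives (1,3) = 95.

79 107 95 123 101 / 113 91 119 97 85 / 87 125 103 81 109 / 121 99 77 115 93 / 105 83 111 89 117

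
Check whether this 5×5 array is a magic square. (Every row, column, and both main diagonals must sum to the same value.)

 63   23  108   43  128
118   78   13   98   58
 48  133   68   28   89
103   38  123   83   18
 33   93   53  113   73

No — anti-diagonal sums to 365 but row 3 sums to 366.

Row 1: 63 + 23 + 108 + 43 + 128 = 365.
Row 2: 118 + 78 + 13 + 98 + 58 = 365.
Row 3: 48 + 133 + 68 + 28 + 89 = 366.
Row 4: 103 + 38 + 123 + 83 + 18 = 365.
Row 5: 33 + 93 + 53 + 113 + 73 = 365.
Column 1: 63 + 118 + 48 + 103 + 33 = 365.
Column 2: 23 + 78 + 133 + 38 + 93 = 365.
Column 3: 108 + 13 + 68 + 123 + 53 = 365.
Column 4: 43 + 98 + 28 + 83 + 113 = 365.
Column 5: 128 + 58 + 89 + 18 + 73 = 366.
Main diagonal: 63 + 78 + 68 + 83 + 73 = 365.
Anti-diagonal: 128 + 98 + 68 + 38 + 33 = 365.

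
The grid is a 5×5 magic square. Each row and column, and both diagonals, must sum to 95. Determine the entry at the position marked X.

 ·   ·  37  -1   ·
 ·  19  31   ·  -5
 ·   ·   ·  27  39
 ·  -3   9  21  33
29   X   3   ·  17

41

Using row 4: -3 + 9 + 21 + 33 + ? → (4,1) = 95 − 60 = 35.
Using column 3: 37 + 31 + 9 + 3 + ? → (3,3) = 95 − 80 = 15.
The remaining cell in column 5 is (1,5) = 95 − 84 = 11.
From main diagonal, 95 − (19 + 15 + 21 + 17) gives (1,1) = 23.
From anti-diagonal, 95 − (11 + 15 + (-3) + 29) gives (2,4) = 43.
Row 1 needs 95; the known cells sum to 70, so (1,2) = 25.
The remaining cell in row 2 is (2,1) = 95 − 88 = 7.
Column 1 needs 95; the known cells sum to 94, so (3,1) = 1.
The remaining cell in column 4 is (5,4) = 95 − 90 = 5.
Row 3 needs 95; the known cells sum to 82, so (3,2) = 13.
Row 5 needs 95; the known cells sum to 54, so (5,2) = 41.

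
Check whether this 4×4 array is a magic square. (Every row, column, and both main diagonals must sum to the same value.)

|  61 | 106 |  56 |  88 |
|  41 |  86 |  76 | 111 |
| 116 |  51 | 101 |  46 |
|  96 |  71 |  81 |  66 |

Row 1: 61 + 106 + 56 + 88 = 311.
Row 2: 41 + 86 + 76 + 111 = 314.
Row 3: 116 + 51 + 101 + 46 = 314.
Row 4: 96 + 71 + 81 + 66 = 314.
Column 1: 61 + 41 + 116 + 96 = 314.
Column 2: 106 + 86 + 51 + 71 = 314.
Column 3: 56 + 76 + 101 + 81 = 314.
Column 4: 88 + 111 + 46 + 66 = 311.
Main diagonal: 61 + 86 + 101 + 66 = 314.
Anti-diagonal: 88 + 76 + 51 + 96 = 311.

No — row 3 sums to 314 but row 1 sums to 311.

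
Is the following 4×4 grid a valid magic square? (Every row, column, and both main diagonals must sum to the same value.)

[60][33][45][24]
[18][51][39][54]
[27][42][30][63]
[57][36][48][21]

Row 1: 60 + 33 + 45 + 24 = 162.
Row 2: 18 + 51 + 39 + 54 = 162.
Row 3: 27 + 42 + 30 + 63 = 162.
Row 4: 57 + 36 + 48 + 21 = 162.
Column 1: 60 + 18 + 27 + 57 = 162.
Column 2: 33 + 51 + 42 + 36 = 162.
Column 3: 45 + 39 + 30 + 48 = 162.
Column 4: 24 + 54 + 63 + 21 = 162.
Main diagonal: 60 + 51 + 30 + 21 = 162.
Anti-diagonal: 24 + 39 + 42 + 57 = 162.
All lines sum to 162.

Yes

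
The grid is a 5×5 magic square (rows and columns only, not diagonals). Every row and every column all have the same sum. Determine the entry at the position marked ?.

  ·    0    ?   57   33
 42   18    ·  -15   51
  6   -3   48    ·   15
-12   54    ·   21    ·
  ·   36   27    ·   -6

-9

Column 2 is complete and sums to 105; that is the magic constant.
Row 2 needs 105; the known cells sum to 96, so (2,3) = 9.
Row 3 must total 105; the given cells sum to 66, so (3,4) = 39.
Column 4 must total 105; the given cells sum to 102, so (5,4) = 3.
Column 5 must total 105; the given cells sum to 93, so (4,5) = 12.
Row 4 must total 105; the given cells sum to 75, so (4,3) = 30.
From row 5, 105 − (36 + 27 + 3 + (-6)) gives (5,1) = 45.
From column 1, 105 − (42 + 6 + (-12) + 45) gives (1,1) = 24.
Column 3 needs 105; the known cells sum to 114, so (1,3) = -9.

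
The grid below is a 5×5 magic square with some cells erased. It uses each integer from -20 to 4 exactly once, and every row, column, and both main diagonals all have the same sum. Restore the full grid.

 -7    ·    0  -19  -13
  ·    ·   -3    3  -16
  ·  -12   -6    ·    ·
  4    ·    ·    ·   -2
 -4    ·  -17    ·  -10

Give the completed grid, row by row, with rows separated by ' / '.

-7 -1 0 -19 -13 / -15 -9 -3 3 -16 / -18 -12 -6 -5 1 / 4 -20 -14 -8 -2 / -4 2 -17 -11 -10

The entries are -20 through 4, which sum to -200, so each line sums to -200/5 = -40.
Using row 1: -7 + 0 + (-19) + (-13) + ? → (1,2) = -40 − (-39) = -1.
Column 3 must total -40; the given cells sum to -26, so (4,3) = -14.
Column 5 must total -40; the given cells sum to -41, so (3,5) = 1.
Using anti-diagonal: -13 + 3 + (-6) + (-4) + ? → (4,2) = -40 − (-20) = -20.
Row 4: 4 + (-20) + (-14) + (-2) + ? = -40, so (4,4) = -8.
From main diagonal, -40 − (-7 + (-6) + (-8) + (-10)) gives (2,2) = -9.
Using row 2: -9 + (-3) + 3 + (-16) + ? → (2,1) = -40 − (-25) = -15.
Using column 1: -7 + (-15) + 4 + (-4) + ? → (3,1) = -40 − (-22) = -18.
Column 2 needs -40; the known cells sum to -42, so (5,2) = 2.
From row 3, -40 − (-18 + (-12) + (-6) + 1) gives (3,4) = -5.
Row 5 needs -40; the known cells sum to -29, so (5,4) = -11.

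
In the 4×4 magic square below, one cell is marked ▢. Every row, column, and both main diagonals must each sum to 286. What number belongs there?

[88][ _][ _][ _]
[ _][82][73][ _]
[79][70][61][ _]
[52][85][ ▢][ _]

94

Row 3: 79 + 70 + 61 + ? = 286, so (3,4) = 76.
Column 1 needs 286; the known cells sum to 219, so (2,1) = 67.
The remaining cell in column 2 is (1,2) = 286 − 237 = 49.
From main diagonal, 286 − (88 + 82 + 61) gives (4,4) = 55.
The remaining cell in anti-diagonal is (1,4) = 286 − 195 = 91.
Row 1 needs 286; the known cells sum to 228, so (1,3) = 58.
From row 2, 286 − (67 + 82 + 73) gives (2,4) = 64.
Row 4 must total 286; the given cells sum to 192, so (4,3) = 94.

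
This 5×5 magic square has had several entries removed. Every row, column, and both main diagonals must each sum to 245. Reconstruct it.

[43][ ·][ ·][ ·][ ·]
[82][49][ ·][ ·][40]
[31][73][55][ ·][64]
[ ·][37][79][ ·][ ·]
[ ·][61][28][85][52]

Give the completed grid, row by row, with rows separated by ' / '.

43 25 67 34 76 / 82 49 16 58 40 / 31 73 55 22 64 / 70 37 79 46 13 / 19 61 28 85 52

Row 3: 31 + 73 + 55 + 64 + ? = 245, so (3,4) = 22.
Row 5 needs 245; the known cells sum to 226, so (5,1) = 19.
Column 1 must total 245; the given cells sum to 175, so (4,1) = 70.
Using column 2: 49 + 73 + 37 + 61 + ? → (1,2) = 245 − 220 = 25.
The remaining cell in main diagonal is (4,4) = 245 − 199 = 46.
Using row 4: 70 + 37 + 79 + 46 + ? → (4,5) = 245 − 232 = 13.
Column 5 must total 245; the given cells sum to 169, so (1,5) = 76.
Anti-diagonal: 76 + 55 + 37 + 19 + ? = 245, so (2,4) = 58.
Row 2: 82 + 49 + 58 + 40 + ? = 245, so (2,3) = 16.
From column 3, 245 − (16 + 55 + 79 + 28) gives (1,3) = 67.
Column 4: 58 + 22 + 46 + 85 + ? = 245, so (1,4) = 34.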